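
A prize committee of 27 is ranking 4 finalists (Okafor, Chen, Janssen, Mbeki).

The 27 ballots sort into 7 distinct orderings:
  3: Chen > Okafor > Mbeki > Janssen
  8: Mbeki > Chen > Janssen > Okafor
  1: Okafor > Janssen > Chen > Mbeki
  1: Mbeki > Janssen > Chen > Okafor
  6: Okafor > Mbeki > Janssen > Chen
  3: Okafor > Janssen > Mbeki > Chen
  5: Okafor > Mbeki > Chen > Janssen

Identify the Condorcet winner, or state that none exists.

Okafor

Pairwise majorities:
Okafor vs Chen: Okafor wins 15–12.
Okafor vs Janssen: 3+1+6+3+5 = 18 for Okafor, 9 for Janssen — Okafor by 18–9.
Okafor vs Mbeki: Okafor preferred on 3+1+6+3+5 = 18 ballots; Okafor wins 18–9.
Chen vs Janssen: Chen is ranked higher on 3+8+5 = 16 ballots, Janssen on 11. Chen wins 16–11.
Chen vs Mbeki: 4 to 23, Mbeki.
Janssen vs Mbeki: Mbeki, 23–4.
Okafor wins every pairwise contest, so Okafor is the Condorcet winner.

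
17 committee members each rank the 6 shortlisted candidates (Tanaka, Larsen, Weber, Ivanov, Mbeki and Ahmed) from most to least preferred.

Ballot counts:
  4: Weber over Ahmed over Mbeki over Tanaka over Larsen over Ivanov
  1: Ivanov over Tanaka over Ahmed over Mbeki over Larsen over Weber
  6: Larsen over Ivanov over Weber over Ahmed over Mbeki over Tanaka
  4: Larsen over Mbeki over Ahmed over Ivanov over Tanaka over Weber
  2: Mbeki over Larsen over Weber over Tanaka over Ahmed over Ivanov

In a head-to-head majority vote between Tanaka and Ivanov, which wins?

Ballots ranking Tanaka above Ivanov: 4 + 2 = 6.
Ballots ranking Ivanov above Tanaka: 17 − 6 = 11.
Ivanov wins the head-to-head 11–6.

Ivanov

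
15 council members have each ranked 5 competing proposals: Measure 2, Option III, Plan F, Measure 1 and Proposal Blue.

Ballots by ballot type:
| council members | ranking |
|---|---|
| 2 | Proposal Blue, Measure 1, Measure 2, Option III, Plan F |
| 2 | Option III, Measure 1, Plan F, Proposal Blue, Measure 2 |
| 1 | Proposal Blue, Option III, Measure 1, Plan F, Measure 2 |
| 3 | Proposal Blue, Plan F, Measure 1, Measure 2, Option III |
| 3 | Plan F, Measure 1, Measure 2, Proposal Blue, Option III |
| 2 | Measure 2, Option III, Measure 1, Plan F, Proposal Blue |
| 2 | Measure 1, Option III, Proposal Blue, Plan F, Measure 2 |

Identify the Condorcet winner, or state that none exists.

Check each pair by majority over 15 ballots:
Measure 2 vs Option III: 10 to 5, Measure 2.
Measure 2 vs Plan F: Measure 2 preferred on 2+2 = 4 ballots; Plan F wins 11–4.
Measure 2 vs Measure 1: 2 for Measure 2, 13 for Measure 1 — Measure 1 by 13–2.
Measure 2 vs Proposal Blue: 3+2 = 5 for Measure 2, 10 for Proposal Blue — Proposal Blue by 10–5.
Option III vs Plan F: Option III is ranked higher on 2+2+1+2+2 = 9 ballots, Plan F on 6. Option III wins 9–6.
Option III vs Measure 1: Option III is ranked higher on 2+1+2 = 5 ballots, Measure 1 on 10. Measure 1 wins 10–5.
Option III vs Proposal Blue: Option III preferred on 2+2+2 = 6 ballots; Proposal Blue wins 9–6.
Plan F vs Measure 1: 6 to 9, Measure 1.
Plan F vs Proposal Blue: Plan F is ranked higher on 2+3+2 = 7 ballots, Proposal Blue on 8. Proposal Blue wins 8–7.
Measure 1 vs Proposal Blue: 9 to 6, Measure 1.
Measure 1 defeats every rival head-to-head and is the Condorcet winner.

Measure 1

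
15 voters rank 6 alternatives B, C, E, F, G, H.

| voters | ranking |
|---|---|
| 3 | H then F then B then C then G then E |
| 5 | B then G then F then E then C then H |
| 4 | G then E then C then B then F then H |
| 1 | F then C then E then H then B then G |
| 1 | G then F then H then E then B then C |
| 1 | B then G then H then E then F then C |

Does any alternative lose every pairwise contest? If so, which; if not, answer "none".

H

Head-to-head results (15 voters):
B vs C: B preferred on 3+5+1+1 = 10 ballots; B wins 10–5.
B vs E: B preferred on 3+5+1 = 9 ballots; B wins 9–6.
B vs F: 5+4+1 = 10 for B, 5 for F — B by 10–5.
B vs G: 10 to 5, B.
B vs H: 10 to 5, B.
C vs E: C preferred on 3+1 = 4 ballots; E wins 11–4.
C vs F: F wins 11–4.
C vs G: C preferred on 3+1 = 4 ballots; G wins 11–4.
C vs H: C wins 10–5.
E vs F: F wins 10–5.
E vs G: E is ranked higher on 1 ballot, G on 14. G wins 14–1.
E vs H: E wins 10–5.
F vs G: 3+1 = 4 for F, 11 for G — G by 11–4.
F vs H: F wins 11–4.
G vs H: G wins 11–4.
H loses to every other alternative — it is the Condorcet loser.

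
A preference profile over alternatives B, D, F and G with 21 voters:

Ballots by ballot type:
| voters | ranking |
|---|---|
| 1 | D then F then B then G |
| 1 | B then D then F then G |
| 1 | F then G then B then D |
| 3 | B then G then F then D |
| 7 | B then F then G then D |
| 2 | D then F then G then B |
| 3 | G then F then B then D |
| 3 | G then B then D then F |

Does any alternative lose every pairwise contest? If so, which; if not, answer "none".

Head-to-head results (21 voters):
B vs D: B preferred on 1+1+3+7+3+3 = 18 ballots; B wins 18–3.
B vs F: B, 14–7.
B vs G: B preferred on 1+1+3+7 = 12 ballots; B wins 12–9.
D vs F: D preferred on 1+1+2+3 = 7 ballots; F wins 14–7.
D vs G: G wins 17–4.
F vs G: F, 12–9.
D is beaten in every head-to-head and is the Condorcet loser.

D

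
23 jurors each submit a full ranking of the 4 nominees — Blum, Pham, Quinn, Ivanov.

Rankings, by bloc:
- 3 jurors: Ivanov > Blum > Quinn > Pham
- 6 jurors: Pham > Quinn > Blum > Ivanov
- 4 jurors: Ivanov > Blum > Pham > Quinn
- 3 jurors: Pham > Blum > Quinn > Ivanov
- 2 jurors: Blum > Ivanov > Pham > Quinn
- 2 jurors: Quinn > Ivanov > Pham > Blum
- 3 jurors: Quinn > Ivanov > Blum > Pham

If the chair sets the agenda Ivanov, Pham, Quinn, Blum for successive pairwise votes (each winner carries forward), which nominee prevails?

Blum

Round 1: Ivanov vs Pham — 14–9, Ivanov advances.
Round 2: Ivanov vs Quinn — 9–14, Quinn advances.
Round 3: Quinn vs Blum — 11–12, Blum advances.
The agenda winner is Blum.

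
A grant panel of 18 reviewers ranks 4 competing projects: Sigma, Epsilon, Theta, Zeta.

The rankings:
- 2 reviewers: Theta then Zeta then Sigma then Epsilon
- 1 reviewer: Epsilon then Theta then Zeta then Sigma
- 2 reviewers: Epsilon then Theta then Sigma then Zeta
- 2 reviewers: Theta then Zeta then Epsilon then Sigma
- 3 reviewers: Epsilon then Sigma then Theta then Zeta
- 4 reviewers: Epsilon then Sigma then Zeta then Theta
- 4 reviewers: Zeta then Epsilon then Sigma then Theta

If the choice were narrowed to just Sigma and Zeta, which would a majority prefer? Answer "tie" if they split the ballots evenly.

Ballots ranking Sigma above Zeta: 2 + 3 + 4 = 9.
Ballots ranking Zeta above Sigma: 18 − 9 = 9.
9–9: the pair ties.

tie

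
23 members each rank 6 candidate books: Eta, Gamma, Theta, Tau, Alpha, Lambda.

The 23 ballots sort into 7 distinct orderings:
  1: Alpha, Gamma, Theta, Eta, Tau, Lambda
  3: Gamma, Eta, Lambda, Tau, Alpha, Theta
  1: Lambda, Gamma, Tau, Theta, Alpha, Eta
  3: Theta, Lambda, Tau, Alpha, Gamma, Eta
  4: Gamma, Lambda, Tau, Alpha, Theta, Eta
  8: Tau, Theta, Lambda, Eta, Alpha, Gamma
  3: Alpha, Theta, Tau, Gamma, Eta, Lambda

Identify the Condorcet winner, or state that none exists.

Tau

Head-to-head results (23 members):
Eta vs Gamma: Eta preferred on 8 ballots; Gamma wins 15–8.
Eta vs Theta: 3 for Eta, 20 for Theta — Theta by 20–3.
Eta vs Tau: Eta preferred on 1+3 = 4 ballots; Tau wins 19–4.
Eta vs Alpha: Alpha wins 12–11.
Eta vs Lambda: Eta preferred on 1+3+3 = 7 ballots; Lambda wins 16–7.
Gamma vs Theta: Theta wins 14–9.
Gamma vs Tau: Gamma is ranked higher on 1+3+1+4 = 9 ballots, Tau on 14. Tau wins 14–9.
Gamma vs Alpha: 3+1+4 = 8 for Gamma, 15 for Alpha — Alpha by 15–8.
Gamma vs Lambda: 1+3+4+3 = 11 for Gamma, 12 for Lambda — Lambda by 12–11.
Theta vs Tau: 1+3+3 = 7 for Theta, 16 for Tau — Tau by 16–7.
Theta vs Alpha: Theta wins 12–11.
Theta vs Lambda: 1+3+8+3 = 15 for Theta, 8 for Lambda — Theta by 15–8.
Tau–Alpha: Tau 19–4.
Tau vs Lambda: 1+8+3 = 12 for Tau, 11 for Lambda — Tau by 12–11.
Alpha vs Lambda: Lambda wins 19–4.
Tau defeats every rival head-to-head and is the Condorcet winner.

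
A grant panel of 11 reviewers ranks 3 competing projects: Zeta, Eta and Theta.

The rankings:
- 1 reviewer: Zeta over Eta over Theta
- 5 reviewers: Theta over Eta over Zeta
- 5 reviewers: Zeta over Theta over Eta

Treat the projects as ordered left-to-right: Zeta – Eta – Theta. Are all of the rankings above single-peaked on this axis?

Axis positions: Zeta=1, Eta=2, Theta=3.
Group 1 (peak Zeta at position 1): ranking walks positions 1-2-3, expanding outward from the peak — single-peaked.
Group 2 (peak Theta at position 3): ranking walks positions 3-2-1, expanding outward from the peak — single-peaked.
Group 3: ranking walks positions 1-3-2; Theta is ranked above Eta even though Eta lies between Theta and the peak Zeta on the axis — preferences dip and rise again. Not single-peaked.
Group 3 violates single-peakedness, so the profile is not single-peaked on this axis.

no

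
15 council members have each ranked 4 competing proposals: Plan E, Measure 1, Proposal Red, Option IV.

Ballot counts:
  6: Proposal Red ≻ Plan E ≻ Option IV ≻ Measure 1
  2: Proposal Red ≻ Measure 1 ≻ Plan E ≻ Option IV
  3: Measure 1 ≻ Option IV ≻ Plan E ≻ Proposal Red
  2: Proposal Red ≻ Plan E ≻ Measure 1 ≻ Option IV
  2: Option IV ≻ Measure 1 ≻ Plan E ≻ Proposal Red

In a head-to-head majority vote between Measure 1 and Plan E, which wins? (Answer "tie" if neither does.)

Ballots ranking Measure 1 above Plan E: 2 + 3 + 2 = 7.
Ballots ranking Plan E above Measure 1: 15 − 7 = 8.
Plan E wins the head-to-head 8–7.

Plan E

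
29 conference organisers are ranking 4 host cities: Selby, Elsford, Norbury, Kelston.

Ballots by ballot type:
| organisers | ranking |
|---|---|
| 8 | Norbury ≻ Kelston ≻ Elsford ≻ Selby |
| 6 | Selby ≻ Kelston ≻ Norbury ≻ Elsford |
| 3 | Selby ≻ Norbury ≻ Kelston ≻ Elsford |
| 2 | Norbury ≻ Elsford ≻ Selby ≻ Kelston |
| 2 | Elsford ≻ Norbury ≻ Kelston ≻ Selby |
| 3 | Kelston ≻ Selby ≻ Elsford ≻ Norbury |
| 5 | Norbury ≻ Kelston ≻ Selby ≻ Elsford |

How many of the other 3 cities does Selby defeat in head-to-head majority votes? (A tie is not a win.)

1

Selby against each rival (29 organisers):
Selby vs Elsford: Selby is ranked higher on 6+3+3+5 = 17 ballots, Elsford on 12. Selby wins 17–12.
Selby vs Norbury: 12 to 17, Norbury.
Selby vs Kelston: Selby preferred on 6+3+2 = 11 ballots; Kelston wins 18–11.
Selby beats Elsford; loses to Norbury, Kelston — 1 pairwise win.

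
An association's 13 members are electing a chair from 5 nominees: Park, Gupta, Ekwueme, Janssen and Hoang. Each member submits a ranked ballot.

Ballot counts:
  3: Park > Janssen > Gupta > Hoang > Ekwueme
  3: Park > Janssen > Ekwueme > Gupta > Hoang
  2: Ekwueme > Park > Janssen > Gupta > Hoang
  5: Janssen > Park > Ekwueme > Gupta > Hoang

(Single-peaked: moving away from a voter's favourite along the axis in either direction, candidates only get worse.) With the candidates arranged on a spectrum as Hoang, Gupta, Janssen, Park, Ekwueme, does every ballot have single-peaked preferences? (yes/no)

Axis positions: Hoang=1, Gupta=2, Janssen=3, Park=4, Ekwueme=5.
Cluster 1 (peak Park at position 4): ranking walks positions 4-3-2-1-5, expanding outward from the peak — single-peaked.
Cluster 2 (peak Park at position 4): ranking walks positions 4-3-5-2-1, expanding outward from the peak — single-peaked.
Cluster 3 (peak Ekwueme at position 5): ranking walks positions 5-4-3-2-1, expanding outward from the peak — single-peaked.
Cluster 4 (peak Janssen at position 3): ranking walks positions 3-4-5-2-1, expanding outward from the peak — single-peaked.
Every ranking is single-peaked on this axis.

yes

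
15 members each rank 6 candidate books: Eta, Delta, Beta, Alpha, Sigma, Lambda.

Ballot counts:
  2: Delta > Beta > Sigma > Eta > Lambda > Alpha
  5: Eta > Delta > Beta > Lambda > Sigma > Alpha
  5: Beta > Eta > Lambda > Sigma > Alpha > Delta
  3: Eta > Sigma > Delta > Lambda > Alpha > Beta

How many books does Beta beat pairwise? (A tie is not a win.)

Beta against each rival (15 members):
Beta vs Eta: 7 to 8, Eta.
Beta vs Delta: 5 to 10, Delta.
Beta–Alpha: Beta 12–3.
Beta vs Sigma: 12 to 3, Beta.
Beta–Lambda: Beta 12–3.
Beta beats Alpha, Sigma, Lambda; loses to Eta, Delta — 3 pairwise wins.

3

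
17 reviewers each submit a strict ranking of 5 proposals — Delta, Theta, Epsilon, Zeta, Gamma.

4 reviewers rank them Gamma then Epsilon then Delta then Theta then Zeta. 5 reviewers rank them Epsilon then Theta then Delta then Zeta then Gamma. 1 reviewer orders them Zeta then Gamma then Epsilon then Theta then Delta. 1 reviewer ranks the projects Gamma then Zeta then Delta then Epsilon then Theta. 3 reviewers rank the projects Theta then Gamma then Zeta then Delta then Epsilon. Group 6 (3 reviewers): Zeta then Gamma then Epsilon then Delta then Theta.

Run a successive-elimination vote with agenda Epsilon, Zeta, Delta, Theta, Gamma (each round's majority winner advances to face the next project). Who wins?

Round 1: Epsilon vs Zeta — 9–8, Epsilon advances.
Round 2: Epsilon vs Delta — 13–4, Epsilon advances.
Round 3: Epsilon vs Theta — 14–3, Epsilon advances.
Round 4: Epsilon vs Gamma — 5–12, Gamma advances.
The agenda winner is Gamma.

Gamma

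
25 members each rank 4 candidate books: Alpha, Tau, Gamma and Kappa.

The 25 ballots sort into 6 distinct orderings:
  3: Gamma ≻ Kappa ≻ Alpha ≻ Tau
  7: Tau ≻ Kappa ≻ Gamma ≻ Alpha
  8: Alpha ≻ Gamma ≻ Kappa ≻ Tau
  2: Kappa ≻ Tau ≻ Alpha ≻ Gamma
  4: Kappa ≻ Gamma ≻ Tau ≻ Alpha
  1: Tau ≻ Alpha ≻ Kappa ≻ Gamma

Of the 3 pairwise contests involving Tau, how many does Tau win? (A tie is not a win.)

Tau against each rival (25 members):
Tau vs Alpha: Tau, 14–11.
Tau vs Gamma: Gamma, 15–10.
Tau vs Kappa: 8 to 17, Kappa.
Tau beats Alpha; loses to Gamma, Kappa — 1 pairwise win.

1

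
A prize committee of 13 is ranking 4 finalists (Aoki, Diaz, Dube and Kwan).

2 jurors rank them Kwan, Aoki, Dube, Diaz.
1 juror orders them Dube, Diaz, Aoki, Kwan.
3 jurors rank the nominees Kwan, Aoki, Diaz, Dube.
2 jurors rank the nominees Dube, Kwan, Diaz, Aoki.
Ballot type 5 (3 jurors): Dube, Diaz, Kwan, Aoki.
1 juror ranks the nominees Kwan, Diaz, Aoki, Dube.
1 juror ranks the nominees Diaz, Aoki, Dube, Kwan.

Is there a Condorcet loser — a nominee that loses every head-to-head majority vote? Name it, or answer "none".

none

Head-to-head results (13 jurors):
Aoki vs Diaz: Aoki preferred on 2+3 = 5 ballots; Diaz wins 8–5.
Aoki–Dube: Aoki 7–6.
Aoki vs Kwan: Kwan, 11–2.
Diaz–Dube: Dube 8–5.
Diaz vs Kwan: Kwan wins 8–5.
Dube vs Kwan: 1+2+3+1 = 7 for Dube, 6 for Kwan — Dube by 7–6.
Each nominee has at least one pairwise win (Aoki beats Dube; Diaz beats Aoki; Dube beats Diaz; Kwan beats Aoki) — no Condorcet loser.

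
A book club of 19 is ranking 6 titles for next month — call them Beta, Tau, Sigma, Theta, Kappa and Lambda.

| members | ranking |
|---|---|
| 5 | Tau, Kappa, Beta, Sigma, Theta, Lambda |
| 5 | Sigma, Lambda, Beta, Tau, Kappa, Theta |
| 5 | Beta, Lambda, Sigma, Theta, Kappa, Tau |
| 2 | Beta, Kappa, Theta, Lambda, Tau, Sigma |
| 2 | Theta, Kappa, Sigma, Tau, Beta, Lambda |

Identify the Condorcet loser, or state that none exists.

Pairwise majorities:
Beta–Tau: Beta 12–7.
Beta–Sigma: Beta 12–7.
Beta vs Theta: Beta, 17–2.
Beta vs Kappa: Beta wins 12–7.
Beta–Lambda: Beta 14–5.
Tau vs Sigma: Sigma, 12–7.
Tau–Theta: Tau 10–9.
Tau vs Kappa: Tau preferred on 5+5 = 10 ballots; Tau wins 10–9.
Tau vs Lambda: Lambda wins 12–7.
Sigma vs Theta: Sigma, 15–4.
Sigma vs Kappa: Sigma is ranked higher on 5+5 = 10 ballots, Kappa on 9. Sigma wins 10–9.
Sigma vs Lambda: Sigma preferred on 5+5+2 = 12 ballots; Sigma wins 12–7.
Theta vs Kappa: Theta preferred on 5+2 = 7 ballots; Kappa wins 12–7.
Theta vs Lambda: 5+2+2 = 9 for Theta, 10 for Lambda — Lambda by 10–9.
Kappa vs Lambda: 5+2+2 = 9 for Kappa, 10 for Lambda — Lambda by 10–9.
Theta loses to every other book — it is the Condorcet loser.

Theta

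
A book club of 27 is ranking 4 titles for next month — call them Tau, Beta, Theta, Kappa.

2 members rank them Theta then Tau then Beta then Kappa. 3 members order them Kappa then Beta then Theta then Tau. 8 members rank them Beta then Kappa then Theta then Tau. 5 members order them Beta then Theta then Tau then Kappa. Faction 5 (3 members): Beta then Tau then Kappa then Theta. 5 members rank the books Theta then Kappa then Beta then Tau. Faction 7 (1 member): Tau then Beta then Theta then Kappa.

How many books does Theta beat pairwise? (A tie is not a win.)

Theta against each rival (27 members):
Theta vs Tau: Theta is ranked higher on 2+3+8+5+5 = 23 ballots, Tau on 4. Theta wins 23–4.
Theta vs Beta: Beta wins 20–7.
Theta vs Kappa: Theta is ranked higher on 2+5+5+1 = 13 ballots, Kappa on 14. Kappa wins 14–13.
Theta beats Tau; loses to Beta, Kappa — 1 pairwise win.

1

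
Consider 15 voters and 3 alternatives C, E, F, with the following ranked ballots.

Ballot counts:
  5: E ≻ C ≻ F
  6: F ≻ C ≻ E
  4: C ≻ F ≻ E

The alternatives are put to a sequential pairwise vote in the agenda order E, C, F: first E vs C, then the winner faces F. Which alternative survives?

C

Round 1: E vs C — 5–10, C advances.
Round 2: C vs F — 9–6, C advances.
The agenda winner is C.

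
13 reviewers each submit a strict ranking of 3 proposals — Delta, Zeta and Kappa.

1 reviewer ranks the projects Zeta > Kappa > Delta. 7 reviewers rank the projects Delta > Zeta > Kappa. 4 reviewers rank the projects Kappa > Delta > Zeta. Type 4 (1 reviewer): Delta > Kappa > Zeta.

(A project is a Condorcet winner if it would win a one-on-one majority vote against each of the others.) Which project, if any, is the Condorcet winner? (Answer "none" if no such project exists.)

Head-to-head results (13 reviewers):
Delta vs Zeta: 7+4+1 = 12 for Delta, 1 for Zeta — Delta by 12–1.
Delta–Kappa: Delta 8–5.
Zeta vs Kappa: 1+7 = 8 for Zeta, 5 for Kappa — Zeta by 8–5.
Delta beats each of Zeta, Kappa — Delta is the Condorcet winner.

Delta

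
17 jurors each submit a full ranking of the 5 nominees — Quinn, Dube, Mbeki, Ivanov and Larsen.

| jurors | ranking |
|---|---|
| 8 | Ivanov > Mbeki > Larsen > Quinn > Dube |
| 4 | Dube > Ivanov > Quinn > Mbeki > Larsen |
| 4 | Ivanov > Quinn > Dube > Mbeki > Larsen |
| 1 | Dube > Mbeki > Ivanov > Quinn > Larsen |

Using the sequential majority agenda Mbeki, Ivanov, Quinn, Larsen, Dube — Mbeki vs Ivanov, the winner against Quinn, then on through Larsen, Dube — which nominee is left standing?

Ivanov

Round 1: Mbeki vs Ivanov — 1–16, Ivanov advances.
Round 2: Ivanov vs Quinn — 17–0, Ivanov advances.
Round 3: Ivanov vs Larsen — 17–0, Ivanov advances.
Round 4: Ivanov vs Dube — 12–5, Ivanov advances.
Ivanov survives the agenda.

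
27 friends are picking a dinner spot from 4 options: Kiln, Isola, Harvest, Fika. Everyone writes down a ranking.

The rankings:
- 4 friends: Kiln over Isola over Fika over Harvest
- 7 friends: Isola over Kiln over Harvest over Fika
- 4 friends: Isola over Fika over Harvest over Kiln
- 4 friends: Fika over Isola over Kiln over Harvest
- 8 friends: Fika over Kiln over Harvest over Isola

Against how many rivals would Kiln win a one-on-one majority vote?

Kiln against each rival (27 friends):
Kiln vs Isola: 4+8 = 12 for Kiln, 15 for Isola — Isola by 15–12.
Kiln vs Harvest: Kiln, 23–4.
Kiln vs Fika: Fika wins 16–11.
Kiln beats Harvest; loses to Isola, Fika — 1 pairwise win.

1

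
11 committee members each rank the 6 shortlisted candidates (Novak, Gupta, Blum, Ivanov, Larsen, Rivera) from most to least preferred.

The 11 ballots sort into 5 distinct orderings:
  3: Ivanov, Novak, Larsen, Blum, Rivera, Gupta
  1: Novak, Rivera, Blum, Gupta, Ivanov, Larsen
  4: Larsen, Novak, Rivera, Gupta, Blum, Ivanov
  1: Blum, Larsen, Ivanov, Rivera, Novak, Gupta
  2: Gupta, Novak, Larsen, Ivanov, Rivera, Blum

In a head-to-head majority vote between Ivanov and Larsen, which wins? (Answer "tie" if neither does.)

Ballots ranking Ivanov above Larsen: 3 + 1 = 4.
Ballots ranking Larsen above Ivanov: 11 − 4 = 7.
Larsen wins the head-to-head 7–4.

Larsen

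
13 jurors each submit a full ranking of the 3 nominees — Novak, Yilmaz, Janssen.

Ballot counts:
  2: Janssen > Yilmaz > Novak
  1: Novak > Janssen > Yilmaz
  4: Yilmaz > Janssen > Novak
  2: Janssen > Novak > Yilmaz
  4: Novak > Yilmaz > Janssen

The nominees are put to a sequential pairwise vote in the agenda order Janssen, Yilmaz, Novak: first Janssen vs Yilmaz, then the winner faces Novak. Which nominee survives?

Novak

Round 1: Janssen vs Yilmaz — 5–8, Yilmaz advances.
Round 2: Yilmaz vs Novak — 6–7, Novak advances.
Novak survives the agenda.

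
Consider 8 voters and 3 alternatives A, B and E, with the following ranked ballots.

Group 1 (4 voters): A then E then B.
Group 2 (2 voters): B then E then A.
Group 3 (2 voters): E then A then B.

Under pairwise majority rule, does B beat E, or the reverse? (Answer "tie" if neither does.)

E

Ballots ranking B above E: 2.
Ballots ranking E above B: 8 − 2 = 6.
E wins the head-to-head 6–2.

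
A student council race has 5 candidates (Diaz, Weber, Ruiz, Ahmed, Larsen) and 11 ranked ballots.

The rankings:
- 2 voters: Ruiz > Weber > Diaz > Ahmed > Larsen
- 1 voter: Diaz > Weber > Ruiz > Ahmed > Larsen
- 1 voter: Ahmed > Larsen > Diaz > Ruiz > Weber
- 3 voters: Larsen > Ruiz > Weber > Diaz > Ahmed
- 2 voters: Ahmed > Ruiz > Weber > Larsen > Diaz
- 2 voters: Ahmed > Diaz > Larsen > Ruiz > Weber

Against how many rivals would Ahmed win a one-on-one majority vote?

1

Ahmed against each rival (11 voters):
Ahmed vs Diaz: Diaz, 6–5.
Ahmed vs Weber: Ahmed preferred on 1+2+2 = 5 ballots; Weber wins 6–5.
Ahmed vs Ruiz: 5 to 6, Ruiz.
Ahmed vs Larsen: Ahmed is ranked higher on 2+1+1+2+2 = 8 ballots, Larsen on 3. Ahmed wins 8–3.
Ahmed beats Larsen; loses to Diaz, Weber, Ruiz — 1 pairwise win.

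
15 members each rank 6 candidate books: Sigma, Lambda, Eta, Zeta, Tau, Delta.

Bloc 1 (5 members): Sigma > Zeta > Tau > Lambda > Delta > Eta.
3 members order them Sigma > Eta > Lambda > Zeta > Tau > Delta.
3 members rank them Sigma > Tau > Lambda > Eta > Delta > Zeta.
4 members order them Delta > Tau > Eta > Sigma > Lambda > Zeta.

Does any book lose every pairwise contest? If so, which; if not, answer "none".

Pairwise majorities:
Sigma vs Lambda: 5+3+3+4 = 15 for Sigma, 0 for Lambda — Sigma by 15–0.
Sigma vs Eta: Sigma is ranked higher on 5+3+3 = 11 ballots, Eta on 4. Sigma wins 11–4.
Sigma vs Zeta: Sigma, 15–0.
Sigma vs Tau: Sigma, 11–4.
Sigma vs Delta: Sigma wins 11–4.
Lambda vs Eta: Lambda preferred on 5+3 = 8 ballots; Lambda wins 8–7.
Lambda vs Zeta: Lambda preferred on 3+3+4 = 10 ballots; Lambda wins 10–5.
Lambda vs Tau: 3 to 12, Tau.
Lambda vs Delta: 5+3+3 = 11 for Lambda, 4 for Delta — Lambda by 11–4.
Eta vs Zeta: Eta, 10–5.
Eta vs Tau: 3 to 12, Tau.
Eta–Delta: Delta 9–6.
Zeta vs Tau: Zeta preferred on 5+3 = 8 ballots; Zeta wins 8–7.
Zeta vs Delta: Zeta wins 8–7.
Tau–Delta: Tau 11–4.
No book is winless: Sigma beats Lambda; Lambda beats Eta; Eta beats Zeta; Zeta beats Tau; Tau beats Lambda; Delta beats Eta. There is no Condorcet loser.

none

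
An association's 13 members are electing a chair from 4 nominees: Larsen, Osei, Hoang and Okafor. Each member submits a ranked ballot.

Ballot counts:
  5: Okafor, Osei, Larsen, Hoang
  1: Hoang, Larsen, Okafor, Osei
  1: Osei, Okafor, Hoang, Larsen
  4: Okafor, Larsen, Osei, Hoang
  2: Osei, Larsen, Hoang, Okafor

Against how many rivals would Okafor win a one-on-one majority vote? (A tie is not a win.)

Okafor against each rival (13 voters):
Okafor–Larsen: Okafor 10–3.
Okafor vs Osei: Okafor wins 10–3.
Okafor vs Hoang: Okafor preferred on 5+1+4 = 10 ballots; Okafor wins 10–3.
Okafor beats Larsen, Osei, Hoang — 3 pairwise wins.

3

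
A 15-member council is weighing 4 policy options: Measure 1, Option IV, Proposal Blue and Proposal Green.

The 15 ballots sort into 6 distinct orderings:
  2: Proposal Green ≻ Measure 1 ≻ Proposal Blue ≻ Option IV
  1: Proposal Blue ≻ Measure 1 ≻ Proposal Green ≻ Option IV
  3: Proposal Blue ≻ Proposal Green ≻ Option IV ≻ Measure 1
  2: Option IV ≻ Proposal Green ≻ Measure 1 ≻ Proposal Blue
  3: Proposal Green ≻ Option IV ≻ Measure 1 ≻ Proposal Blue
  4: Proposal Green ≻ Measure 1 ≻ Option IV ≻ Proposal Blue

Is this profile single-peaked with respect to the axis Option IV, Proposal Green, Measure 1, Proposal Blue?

Axis positions: Option IV=1, Proposal Green=2, Measure 1=3, Proposal Blue=4.
Cluster 1 (peak Proposal Green at position 2): ranking walks positions 2-3-4-1, expanding outward from the peak — single-peaked.
Cluster 2 (peak Proposal Blue at position 4): ranking walks positions 4-3-2-1, expanding outward from the peak — single-peaked.
Cluster 3: ranking walks positions 4-2-1-3; Proposal Green is ranked above Measure 1 even though Measure 1 lies between Proposal Green and the peak Proposal Blue on the axis — preferences dip and rise again. Not single-peaked.
Cluster 4 (peak Option IV at position 1): ranking walks positions 1-2-3-4, expanding outward from the peak — single-peaked.
Cluster 5 (peak Proposal Green at position 2): ranking walks positions 2-1-3-4, expanding outward from the peak — single-peaked.
Cluster 6 (peak Proposal Green at position 2): ranking walks positions 2-3-1-4, expanding outward from the peak — single-peaked.
Cluster 3 violates single-peakedness, so the profile is not single-peaked on this axis.

no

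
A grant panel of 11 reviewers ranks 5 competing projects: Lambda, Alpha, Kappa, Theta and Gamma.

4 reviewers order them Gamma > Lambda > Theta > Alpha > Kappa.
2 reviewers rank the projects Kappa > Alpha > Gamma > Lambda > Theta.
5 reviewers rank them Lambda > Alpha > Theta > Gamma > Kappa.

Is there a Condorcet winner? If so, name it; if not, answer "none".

none

Pairwise majorities:
Lambda vs Alpha: 4+5 = 9 for Lambda, 2 for Alpha — Lambda by 9–2.
Lambda vs Kappa: Lambda wins 9–2.
Lambda–Theta: Lambda 11–0.
Lambda vs Gamma: Lambda is ranked higher on 5 ballots, Gamma on 6. Gamma wins 6–5.
Alpha–Kappa: Alpha 9–2.
Alpha vs Theta: Alpha wins 7–4.
Alpha vs Gamma: Alpha preferred on 2+5 = 7 ballots; Alpha wins 7–4.
Kappa–Theta: Theta 9–2.
Kappa vs Gamma: Gamma, 9–2.
Theta vs Gamma: Theta is ranked higher on 5 ballots, Gamma on 6. Gamma wins 6–5.
Each project drops at least one matchup (Lambda loses to Gamma; Alpha loses to Lambda; Kappa loses to Lambda; Theta loses to Lambda; Gamma loses to Alpha); the cycle Lambda beats Alpha beats Gamma beats Lambda rules out a Condorcet winner.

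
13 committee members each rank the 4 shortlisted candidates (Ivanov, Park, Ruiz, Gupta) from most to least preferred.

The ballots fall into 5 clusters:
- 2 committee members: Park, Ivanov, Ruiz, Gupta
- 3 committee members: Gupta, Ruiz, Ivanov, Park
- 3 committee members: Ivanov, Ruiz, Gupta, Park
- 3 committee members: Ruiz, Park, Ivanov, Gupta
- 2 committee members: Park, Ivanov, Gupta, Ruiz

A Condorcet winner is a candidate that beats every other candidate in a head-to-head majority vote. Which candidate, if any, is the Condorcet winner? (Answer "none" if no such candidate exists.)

none

Check each pair by majority over 13 ballots:
Ivanov vs Park: Ivanov preferred on 3+3 = 6 ballots; Park wins 7–6.
Ivanov vs Ruiz: 7 to 6, Ivanov.
Ivanov vs Gupta: Ivanov is ranked higher on 2+3+3+2 = 10 ballots, Gupta on 3. Ivanov wins 10–3.
Park vs Ruiz: Park preferred on 2+2 = 4 ballots; Ruiz wins 9–4.
Park vs Gupta: Park preferred on 2+3+2 = 7 ballots; Park wins 7–6.
Ruiz vs Gupta: Ruiz is ranked higher on 2+3+3 = 8 ballots, Gupta on 5. Ruiz wins 8–5.
Each candidate drops at least one matchup (Ivanov loses to Park; Park loses to Ruiz; Ruiz loses to Ivanov; Gupta loses to Ivanov); the cycle Ivanov > Ruiz > Park > Ivanov rules out a Condorcet winner.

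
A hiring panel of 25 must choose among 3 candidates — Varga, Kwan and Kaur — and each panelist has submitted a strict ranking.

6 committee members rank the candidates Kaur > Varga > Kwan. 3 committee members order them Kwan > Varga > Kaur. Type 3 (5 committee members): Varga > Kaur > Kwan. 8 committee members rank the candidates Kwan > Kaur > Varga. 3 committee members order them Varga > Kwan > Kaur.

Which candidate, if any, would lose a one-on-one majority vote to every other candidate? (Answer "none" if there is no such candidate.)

Pairwise majorities:
Varga vs Kwan: Varga wins 14–11.
Varga vs Kaur: Kaur, 14–11.
Kwan vs Kaur: 14 to 11, Kwan.
No candidate is winless: Varga beats Kwan; Kwan beats Kaur; Kaur beats Varga. There is no Condorcet loser.

none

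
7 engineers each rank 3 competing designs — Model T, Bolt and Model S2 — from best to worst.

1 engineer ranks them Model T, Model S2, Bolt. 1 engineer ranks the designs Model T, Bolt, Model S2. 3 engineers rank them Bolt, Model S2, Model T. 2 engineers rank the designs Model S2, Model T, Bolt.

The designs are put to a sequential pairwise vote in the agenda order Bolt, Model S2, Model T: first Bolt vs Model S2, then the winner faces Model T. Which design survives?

Round 1: Bolt vs Model S2 — 4–3, Bolt advances.
Round 2: Bolt vs Model T — 3–4, Model T advances.
The agenda winner is Model T.

Model T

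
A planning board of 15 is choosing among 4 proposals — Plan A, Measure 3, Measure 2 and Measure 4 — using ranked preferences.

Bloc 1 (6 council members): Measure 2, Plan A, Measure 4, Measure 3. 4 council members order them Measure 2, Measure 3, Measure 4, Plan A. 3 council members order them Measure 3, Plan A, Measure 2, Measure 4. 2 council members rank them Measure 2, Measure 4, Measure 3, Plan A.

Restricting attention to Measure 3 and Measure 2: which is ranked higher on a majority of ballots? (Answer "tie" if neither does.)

Ballots ranking Measure 3 above Measure 2: 3.
Ballots ranking Measure 2 above Measure 3: 15 − 3 = 12.
Measure 2 wins the head-to-head 12–3.

Measure 2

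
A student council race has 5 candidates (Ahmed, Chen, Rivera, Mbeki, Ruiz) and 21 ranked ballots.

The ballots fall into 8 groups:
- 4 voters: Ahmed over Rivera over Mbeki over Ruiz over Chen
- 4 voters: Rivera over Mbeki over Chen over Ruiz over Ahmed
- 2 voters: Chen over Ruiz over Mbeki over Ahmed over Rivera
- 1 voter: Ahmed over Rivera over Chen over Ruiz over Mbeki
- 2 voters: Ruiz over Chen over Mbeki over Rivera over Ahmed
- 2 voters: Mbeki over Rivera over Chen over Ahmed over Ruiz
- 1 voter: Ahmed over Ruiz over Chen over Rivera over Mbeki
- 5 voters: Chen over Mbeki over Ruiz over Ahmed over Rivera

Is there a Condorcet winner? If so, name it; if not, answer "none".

none

Pairwise majorities:
Ahmed vs Chen: 4+1+1 = 6 for Ahmed, 15 for Chen — Chen by 15–6.
Ahmed vs Rivera: Ahmed is ranked higher on 4+2+1+1+5 = 13 ballots, Rivera on 8. Ahmed wins 13–8.
Ahmed vs Mbeki: 4+1+1 = 6 for Ahmed, 15 for Mbeki — Mbeki by 15–6.
Ahmed vs Ruiz: Ahmed is ranked higher on 4+1+2+1 = 8 ballots, Ruiz on 13. Ruiz wins 13–8.
Chen vs Rivera: Rivera wins 11–10.
Chen–Mbeki: Chen 11–10.
Chen vs Ruiz: Chen preferred on 4+2+1+2+5 = 14 ballots; Chen wins 14–7.
Rivera–Mbeki: Mbeki 11–10.
Rivera vs Ruiz: Rivera wins 11–10.
Mbeki vs Ruiz: 4+4+2+5 = 15 for Mbeki, 6 for Ruiz — Mbeki by 15–6.
Every candidate loses at least once (Ahmed loses to Chen; Chen loses to Rivera; Rivera loses to Ahmed; Mbeki loses to Chen; Ruiz loses to Chen). The majority relation contains the cycle Ahmed > Rivera > Chen > Ahmed, so there is no Condorcet winner.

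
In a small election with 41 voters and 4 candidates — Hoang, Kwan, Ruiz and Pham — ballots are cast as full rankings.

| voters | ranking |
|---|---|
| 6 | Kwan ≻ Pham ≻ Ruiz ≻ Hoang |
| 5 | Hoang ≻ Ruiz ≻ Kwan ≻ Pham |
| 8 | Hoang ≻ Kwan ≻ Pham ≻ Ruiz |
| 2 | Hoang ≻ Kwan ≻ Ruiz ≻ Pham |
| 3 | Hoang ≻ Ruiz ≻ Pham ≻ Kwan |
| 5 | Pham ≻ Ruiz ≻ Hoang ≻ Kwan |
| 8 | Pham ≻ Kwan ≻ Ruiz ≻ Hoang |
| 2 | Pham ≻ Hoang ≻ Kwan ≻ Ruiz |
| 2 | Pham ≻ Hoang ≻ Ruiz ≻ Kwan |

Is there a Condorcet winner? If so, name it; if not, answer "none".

none

Pairwise majorities:
Hoang vs Kwan: Hoang preferred on 27 ballots; Hoang wins 27–14.
Hoang–Ruiz: Hoang 22–19.
Hoang vs Pham: 5+8+2+3 = 18 for Hoang, 23 for Pham — Pham by 23–18.
Kwan vs Ruiz: Kwan preferred on 6+8+2+8+2 = 26 ballots; Kwan wins 26–15.
Kwan vs Pham: 21 to 20, Kwan.
Ruiz vs Pham: Pham wins 31–10.
No candidate is unbeaten: Hoang loses to Pham; Kwan loses to Hoang; Ruiz loses to Hoang; Pham loses to Kwan. In particular Hoang → Kwan → Pham → Hoang is a majority cycle — no Condorcet winner exists.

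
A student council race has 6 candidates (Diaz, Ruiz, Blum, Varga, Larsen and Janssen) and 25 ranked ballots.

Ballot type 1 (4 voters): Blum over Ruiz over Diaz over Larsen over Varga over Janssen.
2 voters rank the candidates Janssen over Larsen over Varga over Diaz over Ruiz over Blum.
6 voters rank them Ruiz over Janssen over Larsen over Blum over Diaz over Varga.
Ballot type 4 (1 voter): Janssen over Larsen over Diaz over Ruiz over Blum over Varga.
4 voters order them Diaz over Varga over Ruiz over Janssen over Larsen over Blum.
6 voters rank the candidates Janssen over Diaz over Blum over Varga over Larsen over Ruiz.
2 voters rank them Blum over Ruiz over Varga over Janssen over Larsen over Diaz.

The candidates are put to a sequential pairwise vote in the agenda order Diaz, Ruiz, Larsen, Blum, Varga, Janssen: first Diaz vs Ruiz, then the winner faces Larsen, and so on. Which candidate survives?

Round 1: Diaz vs Ruiz — 13–12, Diaz advances.
Round 2: Diaz vs Larsen — 14–11, Diaz advances.
Round 3: Diaz vs Blum — 13–12, Diaz advances.
Round 4: Diaz vs Varga — 21–4, Diaz advances.
Round 5: Diaz vs Janssen — 8–17, Janssen advances.
The agenda winner is Janssen.

Janssen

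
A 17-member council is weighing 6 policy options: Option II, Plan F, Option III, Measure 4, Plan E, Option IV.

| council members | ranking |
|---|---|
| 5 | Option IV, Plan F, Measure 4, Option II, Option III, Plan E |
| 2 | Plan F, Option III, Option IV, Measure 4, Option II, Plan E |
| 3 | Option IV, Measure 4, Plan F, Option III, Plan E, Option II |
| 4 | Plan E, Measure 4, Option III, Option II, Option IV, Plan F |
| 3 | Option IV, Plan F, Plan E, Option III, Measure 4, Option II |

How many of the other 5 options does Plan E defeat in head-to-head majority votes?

1

Plan E against each rival (17 council members):
Plan E vs Option II: 10 to 7, Plan E.
Plan E vs Plan F: Plan F wins 13–4.
Plan E vs Option III: Plan E preferred on 4+3 = 7 ballots; Option III wins 10–7.
Plan E vs Measure 4: Plan E is ranked higher on 4+3 = 7 ballots, Measure 4 on 10. Measure 4 wins 10–7.
Plan E–Option IV: Option IV 13–4.
Plan E beats Option II; loses to Plan F, Option III, Measure 4, Option IV — 1 pairwise win.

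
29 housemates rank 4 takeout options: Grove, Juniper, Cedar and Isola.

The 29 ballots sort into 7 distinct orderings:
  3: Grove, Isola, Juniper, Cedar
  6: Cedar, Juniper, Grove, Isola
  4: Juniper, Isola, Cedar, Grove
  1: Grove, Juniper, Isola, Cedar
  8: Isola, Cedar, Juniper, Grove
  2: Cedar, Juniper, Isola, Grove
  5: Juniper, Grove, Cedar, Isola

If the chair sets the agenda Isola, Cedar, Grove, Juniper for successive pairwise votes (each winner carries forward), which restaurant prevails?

Juniper

Round 1: Isola vs Cedar — 16–13, Isola advances.
Round 2: Isola vs Grove — 14–15, Grove advances.
Round 3: Grove vs Juniper — 4–25, Juniper advances.
Juniper survives the agenda.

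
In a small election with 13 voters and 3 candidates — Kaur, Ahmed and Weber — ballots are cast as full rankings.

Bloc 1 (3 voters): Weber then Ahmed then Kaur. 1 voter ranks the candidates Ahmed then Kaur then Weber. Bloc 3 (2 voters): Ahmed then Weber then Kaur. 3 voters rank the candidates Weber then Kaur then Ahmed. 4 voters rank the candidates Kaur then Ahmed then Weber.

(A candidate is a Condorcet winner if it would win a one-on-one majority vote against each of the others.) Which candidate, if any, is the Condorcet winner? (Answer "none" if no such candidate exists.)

Check each pair by majority over 13 ballots:
Kaur vs Ahmed: Kaur is ranked higher on 3+4 = 7 ballots, Ahmed on 6. Kaur wins 7–6.
Kaur vs Weber: Kaur is ranked higher on 1+4 = 5 ballots, Weber on 8. Weber wins 8–5.
Ahmed vs Weber: Ahmed is ranked higher on 1+2+4 = 7 ballots, Weber on 6. Ahmed wins 7–6.
No candidate is unbeaten: Kaur loses to Weber; Ahmed loses to Kaur; Weber loses to Ahmed. In particular Kaur > Ahmed > Weber > Kaur is a majority cycle — no Condorcet winner exists.

none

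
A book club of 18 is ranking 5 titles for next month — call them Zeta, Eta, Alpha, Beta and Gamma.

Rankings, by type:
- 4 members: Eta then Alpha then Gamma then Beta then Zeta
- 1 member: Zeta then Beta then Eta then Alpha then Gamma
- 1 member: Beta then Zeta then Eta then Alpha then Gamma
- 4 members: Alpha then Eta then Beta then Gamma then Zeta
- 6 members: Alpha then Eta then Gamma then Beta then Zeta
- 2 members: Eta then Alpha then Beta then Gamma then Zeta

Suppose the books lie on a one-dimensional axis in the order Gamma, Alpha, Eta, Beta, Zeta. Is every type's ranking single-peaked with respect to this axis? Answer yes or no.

yes

Axis positions: Gamma=1, Alpha=2, Eta=3, Beta=4, Zeta=5.
Type 1 (peak Eta at position 3): ranking walks positions 3-2-1-4-5, expanding outward from the peak — single-peaked.
Type 2 (peak Zeta at position 5): ranking walks positions 5-4-3-2-1, expanding outward from the peak — single-peaked.
Type 3 (peak Beta at position 4): ranking walks positions 4-5-3-2-1, expanding outward from the peak — single-peaked.
Type 4 (peak Alpha at position 2): ranking walks positions 2-3-4-1-5, expanding outward from the peak — single-peaked.
Type 5 (peak Alpha at position 2): ranking walks positions 2-3-1-4-5, expanding outward from the peak — single-peaked.
Type 6 (peak Eta at position 3): ranking walks positions 3-2-4-1-5, expanding outward from the peak — single-peaked.
Every ranking is single-peaked on this axis.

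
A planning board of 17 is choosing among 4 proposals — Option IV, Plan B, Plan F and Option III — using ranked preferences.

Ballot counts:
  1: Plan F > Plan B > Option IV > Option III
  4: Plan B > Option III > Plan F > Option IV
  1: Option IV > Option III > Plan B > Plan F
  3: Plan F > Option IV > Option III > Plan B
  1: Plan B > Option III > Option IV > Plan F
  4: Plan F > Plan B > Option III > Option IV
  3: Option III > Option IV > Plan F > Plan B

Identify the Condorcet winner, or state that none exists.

Check each pair by majority over 17 ballots:
Option IV vs Plan B: Option IV is ranked higher on 1+3+3 = 7 ballots, Plan B on 10. Plan B wins 10–7.
Option IV vs Plan F: 5 to 12, Plan F.
Option IV vs Option III: Option IV is ranked higher on 1+1+3 = 5 ballots, Option III on 12. Option III wins 12–5.
Plan B vs Plan F: Plan B is ranked higher on 4+1+1 = 6 ballots, Plan F on 11. Plan F wins 11–6.
Plan B vs Option III: Plan B is ranked higher on 1+4+1+4 = 10 ballots, Option III on 7. Plan B wins 10–7.
Plan F vs Option III: Plan F preferred on 1+3+4 = 8 ballots; Option III wins 9–8.
No option is unbeaten: Option IV loses to Plan B; Plan B loses to Plan F; Plan F loses to Option III; Option III loses to Plan B. In particular Plan B → Option III → Plan F → Plan B is a majority cycle — no Condorcet winner exists.

none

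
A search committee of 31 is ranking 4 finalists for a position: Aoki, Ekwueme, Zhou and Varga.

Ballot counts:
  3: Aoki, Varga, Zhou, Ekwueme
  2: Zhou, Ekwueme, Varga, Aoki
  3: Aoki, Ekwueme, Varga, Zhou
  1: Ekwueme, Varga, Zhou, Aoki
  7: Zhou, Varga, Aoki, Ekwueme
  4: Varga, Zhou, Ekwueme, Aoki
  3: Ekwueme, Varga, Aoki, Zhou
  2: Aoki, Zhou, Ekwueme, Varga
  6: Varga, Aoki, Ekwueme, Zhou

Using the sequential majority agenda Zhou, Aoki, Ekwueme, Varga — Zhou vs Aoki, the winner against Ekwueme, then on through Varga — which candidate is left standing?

Round 1: Zhou vs Aoki — 14–17, Aoki advances.
Round 2: Aoki vs Ekwueme — 21–10, Aoki advances.
Round 3: Aoki vs Varga — 8–23, Varga advances.
The agenda winner is Varga.

Varga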